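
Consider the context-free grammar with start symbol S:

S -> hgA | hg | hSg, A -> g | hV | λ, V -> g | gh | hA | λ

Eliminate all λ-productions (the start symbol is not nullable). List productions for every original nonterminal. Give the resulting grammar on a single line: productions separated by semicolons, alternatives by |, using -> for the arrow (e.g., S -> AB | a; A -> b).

S -> hg | hSg | hgA; A -> g | h | hV; V -> g | h | gh | hA

Nullable set: {A, V}.
S -> hgA: A nullable, giving hg | hgA.
Drop A -> λ.
A -> hV: V nullable, giving h | hV.
Drop V -> λ.
V -> hA: A nullable, giving h | hA.
Unchanged (no nullable symbols): S -> hSg; S -> hg; A -> g; V -> g; V -> gh.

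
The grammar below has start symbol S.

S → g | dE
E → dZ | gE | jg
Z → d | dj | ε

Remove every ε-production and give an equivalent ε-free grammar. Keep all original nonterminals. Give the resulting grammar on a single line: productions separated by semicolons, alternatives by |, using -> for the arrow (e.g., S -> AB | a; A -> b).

Nullable set: {Z}.
E -> dZ: Z nullable, giving d | dZ.
Drop Z -> ε.
Unchanged (no nullable symbols): S -> dE; S -> g; E -> gE; E -> jg; Z -> d; Z -> dj.

S -> g | dE; E -> d | dZ | gE | jg; Z -> d | dj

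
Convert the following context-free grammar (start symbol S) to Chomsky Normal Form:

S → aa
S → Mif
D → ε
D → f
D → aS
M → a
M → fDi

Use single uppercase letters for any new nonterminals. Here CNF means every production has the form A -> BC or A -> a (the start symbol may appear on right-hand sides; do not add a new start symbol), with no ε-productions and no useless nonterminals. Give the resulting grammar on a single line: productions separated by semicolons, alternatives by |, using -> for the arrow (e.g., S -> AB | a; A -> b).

S -> AA | MF; A -> a; B -> f; C -> i; D -> f | AS; E -> DC; F -> CB; M -> a | BC | BE

Nullable: {D}; after ε-elimination: S -> aa | Mif; D -> f | aS; M -> a | fi | fDi.
No unit productions to eliminate.
TERM: introduce A -> a, B -> f, C -> i and substitute in every rule of length ≥2.
BIN: M -> BDC becomes M -> BE, E -> DC; S -> MCB becomes S -> MF, F -> CB.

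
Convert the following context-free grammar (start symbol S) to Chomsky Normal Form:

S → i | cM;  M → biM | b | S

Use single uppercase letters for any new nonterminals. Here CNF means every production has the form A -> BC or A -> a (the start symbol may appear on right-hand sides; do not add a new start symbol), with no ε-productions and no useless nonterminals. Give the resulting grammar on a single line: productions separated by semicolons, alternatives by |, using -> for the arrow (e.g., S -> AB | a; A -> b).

No ε-productions.
After unit-elimination: S -> i | cM; M -> b | i | cM | biM.
TERM: introduce A -> b, C -> c, B -> i and substitute in every rule of length ≥2.
BIN: M -> ABM becomes M -> AD, D -> BM.

S -> i | CM; A -> b; B -> i; C -> c; D -> BM; M -> b | i | AD | CM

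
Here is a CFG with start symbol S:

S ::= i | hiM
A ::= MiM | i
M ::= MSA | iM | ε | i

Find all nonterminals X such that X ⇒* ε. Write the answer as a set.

Directly nullable (have an ε-rule): {M}.
Not nullable: A, S — each has a terminal in every rule's right-hand side or depends on a non-nullable symbol.

{M}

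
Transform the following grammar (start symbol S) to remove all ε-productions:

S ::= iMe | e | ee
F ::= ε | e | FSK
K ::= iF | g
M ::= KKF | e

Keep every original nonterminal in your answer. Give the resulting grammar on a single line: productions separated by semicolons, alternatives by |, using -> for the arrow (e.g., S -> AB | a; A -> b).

S -> e | ee | iMe; F -> e | SK | FSK; K -> g | i | iF; M -> e | KK | KKF

Nullable set: {F}.
Drop F -> ε.
F -> FSK: F nullable, giving FSK | SK.
K -> iF: F nullable, giving i | iF.
M -> KKF: F nullable, giving KK | KKF.
Unchanged (no nullable symbols): S -> e; S -> ee; S -> iMe; F -> e; K -> g; M -> e.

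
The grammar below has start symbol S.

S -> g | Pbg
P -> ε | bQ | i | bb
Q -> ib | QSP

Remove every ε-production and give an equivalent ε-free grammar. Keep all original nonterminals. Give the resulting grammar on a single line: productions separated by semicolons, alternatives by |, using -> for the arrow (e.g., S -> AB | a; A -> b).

Nullable set: {P}.
S -> Pbg: P nullable, giving Pbg | bg.
Drop P -> ε.
Q -> QSP: P nullable, giving QS | QSP.
Unchanged (no nullable symbols): S -> g; P -> bQ; P -> bb; P -> i; Q -> ib.

S -> g | bg | Pbg; P -> i | bQ | bb; Q -> QS | ib | QSP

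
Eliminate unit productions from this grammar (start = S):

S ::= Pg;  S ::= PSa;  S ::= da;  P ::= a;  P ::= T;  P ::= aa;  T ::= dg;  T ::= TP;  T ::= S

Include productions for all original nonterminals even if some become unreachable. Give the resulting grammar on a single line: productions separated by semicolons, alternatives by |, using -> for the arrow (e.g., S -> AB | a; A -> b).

S -> Pg | da | PSa; P -> a | Pg | TP | aa | da | dg | PSa; T -> Pg | TP | da | dg | PSa

Unit productions: P->T, T->S.
Unit pairs (A ⇒* B via units): (P,S), (P,T), (T,S).
S: inherits non-unit rules of {S} → PSa | Pg | da.
P: inherits non-unit rules of {P, S, T} → PSa | Pg | TP | a | aa | da | dg.
T: inherits non-unit rules of {S, T} → PSa | Pg | TP | da | dg.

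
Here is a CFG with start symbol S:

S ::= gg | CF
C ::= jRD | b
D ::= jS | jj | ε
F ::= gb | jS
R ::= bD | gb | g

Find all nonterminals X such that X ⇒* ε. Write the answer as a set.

{D}

Directly nullable (have an ε-rule): {D}.
Not nullable: C, F, R, S — each has a terminal in every rule's right-hand side or depends on a non-nullable symbol.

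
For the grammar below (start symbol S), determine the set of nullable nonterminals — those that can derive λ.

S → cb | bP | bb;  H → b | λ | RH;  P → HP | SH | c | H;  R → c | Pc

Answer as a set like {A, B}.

Directly nullable (have an ε-rule): {H}.
P is nullable via P -> H (every symbol on the right is already known nullable).
Not nullable: R, S — each has a terminal in every rule's right-hand side or depends on a non-nullable symbol.

{H, P}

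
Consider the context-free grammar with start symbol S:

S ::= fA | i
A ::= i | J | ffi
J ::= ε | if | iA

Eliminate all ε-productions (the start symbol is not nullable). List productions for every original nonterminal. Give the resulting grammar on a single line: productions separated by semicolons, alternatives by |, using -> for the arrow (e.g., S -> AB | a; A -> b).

Nullable set: {A, J}.
S -> fA: A nullable, giving f | fA.
A -> J: J nullable, giving J.
Drop J -> ε.
J -> iA: A nullable, giving i | iA.
Unchanged (no nullable symbols): S -> i; A -> ffi; A -> i; J -> if.

S -> f | i | fA; A -> J | i | ffi; J -> i | iA | if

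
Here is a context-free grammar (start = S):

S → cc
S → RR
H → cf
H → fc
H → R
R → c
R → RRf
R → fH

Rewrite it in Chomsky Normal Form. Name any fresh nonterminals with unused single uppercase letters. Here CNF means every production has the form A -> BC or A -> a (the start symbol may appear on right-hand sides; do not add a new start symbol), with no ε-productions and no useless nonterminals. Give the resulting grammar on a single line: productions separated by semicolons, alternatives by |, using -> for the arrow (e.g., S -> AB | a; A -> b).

S -> BB | RR; A -> f; B -> c; C -> RA; D -> RA; H -> c | AB | AH | BA | RC; R -> c | AH | RD

No ε-productions.
After unit-elimination: S -> RR | cc; H -> c | cf | fH | fc | RRf; R -> c | fH | RRf.
TERM: introduce B -> c, A -> f and substitute in every rule of length ≥2.
BIN: H -> RRA becomes H -> RC, C -> RA; R -> RRA becomes R -> RD, D -> RA.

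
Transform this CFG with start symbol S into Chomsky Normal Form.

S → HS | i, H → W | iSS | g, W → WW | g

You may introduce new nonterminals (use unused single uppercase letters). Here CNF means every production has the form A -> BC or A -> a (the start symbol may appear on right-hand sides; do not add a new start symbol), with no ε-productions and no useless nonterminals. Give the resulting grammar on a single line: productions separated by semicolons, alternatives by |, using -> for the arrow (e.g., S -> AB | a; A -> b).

No ε-productions.
After unit-elimination: S -> i | HS; H -> g | WW | iSS; W -> g | WW.
TERM: introduce A -> i and substitute in every rule of length ≥2.
BIN: H -> ASS becomes H -> AB, B -> SS.

S -> i | HS; A -> i; B -> SS; H -> g | AB | WW; W -> g | WW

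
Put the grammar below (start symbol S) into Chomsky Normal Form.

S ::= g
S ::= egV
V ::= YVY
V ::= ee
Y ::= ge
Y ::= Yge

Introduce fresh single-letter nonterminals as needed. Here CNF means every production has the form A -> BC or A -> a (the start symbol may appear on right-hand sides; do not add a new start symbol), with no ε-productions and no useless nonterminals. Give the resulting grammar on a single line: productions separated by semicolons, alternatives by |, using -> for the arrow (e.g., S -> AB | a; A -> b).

No ε-productions.
No unit productions to eliminate.
TERM: introduce A -> e, B -> g and substitute in every rule of length ≥2.
BIN: S -> ABV becomes S -> AC, C -> BV; V -> YVY becomes V -> YD, D -> VY; Y -> YBA becomes Y -> YE, E -> BA.

S -> g | AC; A -> e; B -> g; C -> BV; D -> VY; E -> BA; V -> AA | YD; Y -> BA | YE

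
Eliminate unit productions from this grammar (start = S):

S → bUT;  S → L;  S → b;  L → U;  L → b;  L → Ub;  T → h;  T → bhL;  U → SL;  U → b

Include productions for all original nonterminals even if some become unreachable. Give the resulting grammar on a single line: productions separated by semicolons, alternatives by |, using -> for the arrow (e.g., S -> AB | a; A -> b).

S -> b | SL | Ub | bUT; L -> b | SL | Ub; T -> h | bhL; U -> b | SL

Unit productions: L->U, S->L.
Unit pairs (A ⇒* B via units): (L,U), (S,L), (S,U).
S: inherits non-unit rules of {L, S, U} → SL | Ub | b | bUT.
L: inherits non-unit rules of {L, U} → SL | Ub | b.
T: inherits non-unit rules of {T} → bhL | h.
U: inherits non-unit rules of {U} → SL | b.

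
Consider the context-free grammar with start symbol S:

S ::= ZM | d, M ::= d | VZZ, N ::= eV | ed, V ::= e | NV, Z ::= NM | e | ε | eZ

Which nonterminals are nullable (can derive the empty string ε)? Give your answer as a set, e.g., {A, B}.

Directly nullable (have an ε-rule): {Z}.
Not nullable: M, N, S, V — each has a terminal in every rule's right-hand side or depends on a non-nullable symbol.

{Z}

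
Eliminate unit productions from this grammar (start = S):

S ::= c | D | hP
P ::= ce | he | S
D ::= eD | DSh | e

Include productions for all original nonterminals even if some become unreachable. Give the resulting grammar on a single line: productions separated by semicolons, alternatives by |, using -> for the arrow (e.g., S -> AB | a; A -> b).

Unit productions: P->S, S->D.
Unit pairs (A ⇒* B via units): (P,D), (P,S), (S,D).
S: inherits non-unit rules of {D, S} → DSh | c | e | eD | hP.
D: inherits non-unit rules of {D} → DSh | e | eD.
P: inherits non-unit rules of {D, P, S} → DSh | c | ce | e | eD | hP | he.

S -> c | e | eD | hP | DSh; D -> e | eD | DSh; P -> c | e | ce | eD | hP | he | DSh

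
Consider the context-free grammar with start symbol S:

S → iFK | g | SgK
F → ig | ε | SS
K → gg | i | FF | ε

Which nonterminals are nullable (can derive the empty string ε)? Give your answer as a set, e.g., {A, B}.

Directly nullable (have an ε-rule): {F, K}.
Not nullable: S — each has a terminal in every rule's right-hand side or depends on a non-nullable symbol.

{F, K}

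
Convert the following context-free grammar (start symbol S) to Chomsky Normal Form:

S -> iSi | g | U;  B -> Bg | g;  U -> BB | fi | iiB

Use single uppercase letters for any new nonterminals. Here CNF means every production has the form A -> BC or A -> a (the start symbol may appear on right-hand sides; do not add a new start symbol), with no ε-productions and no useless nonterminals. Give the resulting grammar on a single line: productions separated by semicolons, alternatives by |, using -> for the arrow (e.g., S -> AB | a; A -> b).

No ε-productions.
After unit-elimination: S -> g | BB | fi | iSi | iiB; B -> g | Bg; U -> BB | fi | iiB.
TERM: introduce C -> f, A -> g, D -> i and substitute in every rule of length ≥2.
BIN: S -> DDB becomes S -> DE, E -> DB; S -> DSD becomes S -> DF, F -> SD; U -> DDB becomes U -> DG, G -> DB.
Drop unreachable/unproductive: U.

S -> g | BB | CD | DE | DF; A -> g; B -> g | BA; C -> f; D -> i; E -> DB; F -> SD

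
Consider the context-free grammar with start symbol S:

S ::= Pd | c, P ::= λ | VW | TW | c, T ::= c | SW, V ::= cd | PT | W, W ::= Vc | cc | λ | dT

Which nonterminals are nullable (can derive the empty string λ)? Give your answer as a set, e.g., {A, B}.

Directly nullable (have an ε-rule): {P, W}.
V is nullable via V -> W (every symbol on the right is already known nullable).
Not nullable: S, T — each has a terminal in every rule's right-hand side or depends on a non-nullable symbol.

{P, V, W}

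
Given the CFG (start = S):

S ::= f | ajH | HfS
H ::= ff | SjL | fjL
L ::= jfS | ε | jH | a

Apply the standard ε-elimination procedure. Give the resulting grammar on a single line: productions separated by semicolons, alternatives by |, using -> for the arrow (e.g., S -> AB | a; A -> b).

S -> f | HfS | ajH; H -> Sj | ff | fj | SjL | fjL; L -> a | jH | jfS

Nullable set: {L}.
H -> SjL: L nullable, giving Sj | SjL.
H -> fjL: L nullable, giving fj | fjL.
Drop L -> ε.
Unchanged (no nullable symbols): S -> HfS; S -> ajH; S -> f; H -> ff; L -> a; L -> jH; L -> jfS.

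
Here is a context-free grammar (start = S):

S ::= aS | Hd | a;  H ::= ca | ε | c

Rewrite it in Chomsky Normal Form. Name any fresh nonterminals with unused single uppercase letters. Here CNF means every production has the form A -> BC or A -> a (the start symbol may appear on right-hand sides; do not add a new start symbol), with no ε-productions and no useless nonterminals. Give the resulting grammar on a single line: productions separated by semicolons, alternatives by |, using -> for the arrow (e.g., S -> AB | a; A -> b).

Nullable: {H}; after ε-elimination: S -> a | d | Hd | aS; H -> c | ca.
No unit productions to eliminate.
TERM: introduce B -> a, A -> c, C -> d and substitute in every rule of length ≥2.

S -> a | d | BS | HC; A -> c; B -> a; C -> d; H -> c | AB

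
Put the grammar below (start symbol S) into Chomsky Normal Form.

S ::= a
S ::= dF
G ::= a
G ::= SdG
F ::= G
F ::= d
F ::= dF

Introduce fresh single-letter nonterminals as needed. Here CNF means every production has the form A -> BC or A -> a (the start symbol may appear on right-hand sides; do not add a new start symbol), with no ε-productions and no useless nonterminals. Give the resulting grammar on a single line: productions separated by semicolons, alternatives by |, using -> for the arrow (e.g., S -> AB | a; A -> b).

No ε-productions.
After unit-elimination: S -> a | dF; F -> a | d | dF | SdG; G -> a | SdG.
TERM: introduce A -> d and substitute in every rule of length ≥2.
BIN: F -> SAG becomes F -> SB, B -> AG; G -> SAG becomes G -> SC, C -> AG.

S -> a | AF; A -> d; B -> AG; C -> AG; F -> a | d | AF | SB; G -> a | SC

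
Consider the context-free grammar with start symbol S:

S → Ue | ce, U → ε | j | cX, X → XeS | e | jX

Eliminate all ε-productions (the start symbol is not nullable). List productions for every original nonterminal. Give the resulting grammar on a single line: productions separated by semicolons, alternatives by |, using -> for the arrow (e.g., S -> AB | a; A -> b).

Nullable set: {U}.
S -> Ue: U nullable, giving Ue | e.
Drop U -> ε.
Unchanged (no nullable symbols): S -> ce; U -> cX; U -> j; X -> XeS; X -> e; X -> jX.

S -> e | Ue | ce; U -> j | cX; X -> e | jX | XeS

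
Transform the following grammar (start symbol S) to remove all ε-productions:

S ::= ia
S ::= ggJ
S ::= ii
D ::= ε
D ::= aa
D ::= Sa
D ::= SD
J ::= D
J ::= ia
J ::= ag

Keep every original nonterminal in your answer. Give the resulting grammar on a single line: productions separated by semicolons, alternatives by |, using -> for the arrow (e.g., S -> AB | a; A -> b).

S -> gg | ia | ii | ggJ; D -> S | SD | Sa | aa; J -> D | ag | ia

Nullable set: {D, J}.
S -> ggJ: J nullable, giving gg | ggJ.
Drop D -> ε.
D -> SD: D nullable, giving S | SD.
J -> D: D nullable, giving D.
Unchanged (no nullable symbols): S -> ia; S -> ii; D -> Sa; D -> aa; J -> ag; J -> ia.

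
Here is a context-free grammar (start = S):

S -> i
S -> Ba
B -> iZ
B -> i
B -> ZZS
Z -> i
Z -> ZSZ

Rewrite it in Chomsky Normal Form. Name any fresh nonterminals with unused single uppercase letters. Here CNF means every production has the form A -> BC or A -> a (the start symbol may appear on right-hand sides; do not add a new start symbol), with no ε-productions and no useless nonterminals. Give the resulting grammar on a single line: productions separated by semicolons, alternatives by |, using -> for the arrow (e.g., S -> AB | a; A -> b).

No ε-productions.
No unit productions to eliminate.
TERM: introduce C -> a, A -> i and substitute in every rule of length ≥2.
BIN: B -> ZZS becomes B -> ZD, D -> ZS; Z -> ZSZ becomes Z -> ZE, E -> SZ.

S -> i | BC; A -> i; B -> i | AZ | ZD; C -> a; D -> ZS; E -> SZ; Z -> i | ZE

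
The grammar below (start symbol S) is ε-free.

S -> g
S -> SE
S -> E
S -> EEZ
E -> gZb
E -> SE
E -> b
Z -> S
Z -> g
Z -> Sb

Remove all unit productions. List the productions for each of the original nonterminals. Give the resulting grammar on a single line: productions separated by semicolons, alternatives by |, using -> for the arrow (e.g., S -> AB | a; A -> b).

Unit productions: S->E, Z->S.
Unit pairs (A ⇒* B via units): (S,E), (Z,E), (Z,S).
S: inherits non-unit rules of {E, S} → EEZ | SE | b | g | gZb.
E: inherits non-unit rules of {E} → SE | b | gZb.
Z: inherits non-unit rules of {E, S, Z} → EEZ | SE | Sb | b | g | gZb.

S -> b | g | SE | EEZ | gZb; E -> b | SE | gZb; Z -> b | g | SE | Sb | EEZ | gZb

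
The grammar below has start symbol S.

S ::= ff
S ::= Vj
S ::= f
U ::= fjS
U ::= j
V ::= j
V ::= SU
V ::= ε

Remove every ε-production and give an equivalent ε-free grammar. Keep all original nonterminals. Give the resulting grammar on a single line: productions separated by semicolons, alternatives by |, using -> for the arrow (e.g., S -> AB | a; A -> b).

S -> f | j | Vj | ff; U -> j | fjS; V -> j | SU

Nullable set: {V}.
S -> Vj: V nullable, giving Vj | j.
Drop V -> ε.
Unchanged (no nullable symbols): S -> f; S -> ff; U -> fjS; U -> j; V -> SU; V -> j.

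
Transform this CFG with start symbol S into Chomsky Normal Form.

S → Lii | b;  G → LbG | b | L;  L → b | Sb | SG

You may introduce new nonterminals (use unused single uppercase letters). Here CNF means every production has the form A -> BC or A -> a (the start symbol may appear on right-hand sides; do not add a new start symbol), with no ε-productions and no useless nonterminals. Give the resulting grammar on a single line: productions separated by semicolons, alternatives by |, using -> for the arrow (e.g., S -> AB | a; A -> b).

No ε-productions.
After unit-elimination: S -> b | Lii; G -> b | SG | Sb | LbG; L -> b | SG | Sb.
TERM: introduce A -> b, B -> i and substitute in every rule of length ≥2.
BIN: G -> LAG becomes G -> LC, C -> AG; S -> LBB becomes S -> LD, D -> BB.

S -> b | LD; A -> b; B -> i; C -> AG; D -> BB; G -> b | LC | SA | SG; L -> b | SA | SG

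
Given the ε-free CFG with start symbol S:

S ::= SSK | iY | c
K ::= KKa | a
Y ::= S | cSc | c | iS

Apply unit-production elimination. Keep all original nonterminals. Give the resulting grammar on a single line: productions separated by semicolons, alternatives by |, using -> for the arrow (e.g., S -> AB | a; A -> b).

S -> c | iY | SSK; K -> a | KKa; Y -> c | iS | iY | SSK | cSc

Unit productions: Y->S.
Unit pairs (A ⇒* B via units): (Y,S).
S: inherits non-unit rules of {S} → SSK | c | iY.
K: inherits non-unit rules of {K} → KKa | a.
Y: inherits non-unit rules of {S, Y} → SSK | c | cSc | iS | iY.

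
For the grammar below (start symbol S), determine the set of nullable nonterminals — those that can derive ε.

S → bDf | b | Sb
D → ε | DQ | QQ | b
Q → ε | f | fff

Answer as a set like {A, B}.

{D, Q}

Directly nullable (have an ε-rule): {D, Q}.
Not nullable: S — each has a terminal in every rule's right-hand side or depends on a non-nullable symbol.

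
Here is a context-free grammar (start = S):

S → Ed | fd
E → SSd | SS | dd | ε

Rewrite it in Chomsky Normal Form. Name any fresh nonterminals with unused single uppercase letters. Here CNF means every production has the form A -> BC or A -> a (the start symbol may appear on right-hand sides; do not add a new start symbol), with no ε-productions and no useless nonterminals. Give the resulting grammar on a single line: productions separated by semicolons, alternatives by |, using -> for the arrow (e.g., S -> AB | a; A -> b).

S -> d | BA | EA; A -> d; B -> f; C -> SA; E -> AA | SC | SS

Nullable: {E}; after ε-elimination: S -> d | Ed | fd; E -> SS | dd | SSd.
No unit productions to eliminate.
TERM: introduce A -> d, B -> f and substitute in every rule of length ≥2.
BIN: E -> SSA becomes E -> SC, C -> SA.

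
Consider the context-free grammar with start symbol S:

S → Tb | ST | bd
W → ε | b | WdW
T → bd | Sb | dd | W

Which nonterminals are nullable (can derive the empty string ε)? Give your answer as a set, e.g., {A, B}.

Directly nullable (have an ε-rule): {W}.
T is nullable via T -> W (every symbol on the right is already known nullable).
Not nullable: S — each has a terminal in every rule's right-hand side or depends on a non-nullable symbol.

{T, W}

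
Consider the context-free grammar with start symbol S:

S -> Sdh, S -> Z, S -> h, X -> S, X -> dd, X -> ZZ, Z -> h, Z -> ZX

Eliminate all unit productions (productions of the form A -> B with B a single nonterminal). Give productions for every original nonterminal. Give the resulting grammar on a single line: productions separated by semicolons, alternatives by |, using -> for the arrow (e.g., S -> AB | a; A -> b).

Unit productions: S->Z, X->S.
Unit pairs (A ⇒* B via units): (S,Z), (X,S), (X,Z).
S: inherits non-unit rules of {S, Z} → Sdh | ZX | h.
X: inherits non-unit rules of {S, X, Z} → Sdh | ZX | ZZ | dd | h.
Z: inherits non-unit rules of {Z} → ZX | h.

S -> h | ZX | Sdh; X -> h | ZX | ZZ | dd | Sdh; Z -> h | ZX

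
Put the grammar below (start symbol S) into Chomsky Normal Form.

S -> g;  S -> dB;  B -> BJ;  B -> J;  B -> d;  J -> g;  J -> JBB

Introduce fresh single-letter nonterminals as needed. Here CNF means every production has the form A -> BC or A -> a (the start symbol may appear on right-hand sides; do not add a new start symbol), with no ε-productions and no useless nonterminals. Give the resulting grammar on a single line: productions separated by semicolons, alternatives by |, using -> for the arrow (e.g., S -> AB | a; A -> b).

S -> g | AB; A -> d; B -> d | g | BJ | JC; C -> BB; D -> BB; J -> g | JD

No ε-productions.
After unit-elimination: S -> g | dB; B -> d | g | BJ | JBB; J -> g | JBB.
TERM: introduce A -> d and substitute in every rule of length ≥2.
BIN: B -> JBB becomes B -> JC, C -> BB; J -> JBB becomes J -> JD, D -> BB.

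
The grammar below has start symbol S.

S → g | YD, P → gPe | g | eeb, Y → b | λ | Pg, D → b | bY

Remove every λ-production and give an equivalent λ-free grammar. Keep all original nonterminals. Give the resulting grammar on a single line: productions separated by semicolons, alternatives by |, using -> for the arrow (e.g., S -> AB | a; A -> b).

Nullable set: {Y}.
S -> YD: Y nullable, giving D | YD.
D -> bY: Y nullable, giving b | bY.
Drop Y -> λ.
Unchanged (no nullable symbols): S -> g; D -> b; P -> eeb; P -> g; P -> gPe; Y -> Pg; Y -> b.

S -> D | g | YD; D -> b | bY; P -> g | eeb | gPe; Y -> b | Pg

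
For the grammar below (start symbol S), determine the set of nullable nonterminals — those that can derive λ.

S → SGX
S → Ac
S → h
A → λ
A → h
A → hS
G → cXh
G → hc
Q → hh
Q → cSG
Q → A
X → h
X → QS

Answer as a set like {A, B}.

{A, Q}

Directly nullable (have an ε-rule): {A}.
Q is nullable via Q -> A (every symbol on the right is already known nullable).
Not nullable: G, S, X — each has a terminal in every rule's right-hand side or depends on a non-nullable symbol.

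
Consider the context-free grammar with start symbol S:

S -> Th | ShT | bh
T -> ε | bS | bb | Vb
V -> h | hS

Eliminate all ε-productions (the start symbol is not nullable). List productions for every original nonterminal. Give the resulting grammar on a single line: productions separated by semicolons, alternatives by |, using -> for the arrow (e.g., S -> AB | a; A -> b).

S -> h | Sh | Th | bh | ShT; T -> Vb | bS | bb; V -> h | hS

Nullable set: {T}.
S -> ShT: T nullable, giving Sh | ShT.
S -> Th: T nullable, giving Th | h.
Drop T -> ε.
Unchanged (no nullable symbols): S -> bh; T -> Vb; T -> bS; T -> bb; V -> h; V -> hS.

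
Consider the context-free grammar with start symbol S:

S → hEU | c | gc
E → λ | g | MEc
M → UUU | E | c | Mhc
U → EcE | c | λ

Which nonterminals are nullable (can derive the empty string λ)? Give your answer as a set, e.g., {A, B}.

Directly nullable (have an ε-rule): {E, U}.
M is nullable via M -> E (every symbol on the right is already known nullable).
Not nullable: S — each has a terminal in every rule's right-hand side or depends on a non-nullable symbol.

{E, M, U}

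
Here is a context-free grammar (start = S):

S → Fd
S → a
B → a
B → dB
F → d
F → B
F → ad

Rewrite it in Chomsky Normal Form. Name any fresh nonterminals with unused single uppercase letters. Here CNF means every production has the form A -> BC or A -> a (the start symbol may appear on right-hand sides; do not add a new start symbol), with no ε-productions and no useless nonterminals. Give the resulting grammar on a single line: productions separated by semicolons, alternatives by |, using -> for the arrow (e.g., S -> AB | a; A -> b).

S -> a | FA; A -> d; B -> a | AB; C -> a; F -> a | d | AB | CA

No ε-productions.
After unit-elimination: S -> a | Fd; B -> a | dB; F -> a | d | ad | dB.
TERM: introduce C -> a, A -> d and substitute in every rule of length ≥2.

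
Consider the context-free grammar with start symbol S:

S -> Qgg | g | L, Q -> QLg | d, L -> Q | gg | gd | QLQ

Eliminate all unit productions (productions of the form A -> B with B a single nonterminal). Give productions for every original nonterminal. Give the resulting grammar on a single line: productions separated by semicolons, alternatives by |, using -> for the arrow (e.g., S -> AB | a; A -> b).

Unit productions: L->Q, S->L.
Unit pairs (A ⇒* B via units): (L,Q), (S,L), (S,Q).
S: inherits non-unit rules of {L, Q, S} → QLQ | QLg | Qgg | d | g | gd | gg.
L: inherits non-unit rules of {L, Q} → QLQ | QLg | d | gd | gg.
Q: inherits non-unit rules of {Q} → QLg | d.

S -> d | g | gd | gg | QLQ | QLg | Qgg; L -> d | gd | gg | QLQ | QLg; Q -> d | QLg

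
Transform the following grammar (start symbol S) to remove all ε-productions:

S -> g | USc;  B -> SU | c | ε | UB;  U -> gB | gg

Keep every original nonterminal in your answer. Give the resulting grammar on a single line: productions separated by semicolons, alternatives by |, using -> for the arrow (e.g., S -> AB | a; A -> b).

S -> g | USc; B -> U | c | SU | UB; U -> g | gB | gg

Nullable set: {B}.
Drop B -> ε.
B -> UB: B nullable, giving U | UB.
U -> gB: B nullable, giving g | gB.
Unchanged (no nullable symbols): S -> USc; S -> g; B -> SU; B -> c; U -> gg.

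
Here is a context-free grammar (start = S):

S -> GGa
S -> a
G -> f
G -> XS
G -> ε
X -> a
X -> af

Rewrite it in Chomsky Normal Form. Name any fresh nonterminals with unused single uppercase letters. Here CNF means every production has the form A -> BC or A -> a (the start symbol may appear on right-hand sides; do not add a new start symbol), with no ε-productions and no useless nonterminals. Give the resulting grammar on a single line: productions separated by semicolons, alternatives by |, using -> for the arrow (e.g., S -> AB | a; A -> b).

Nullable: {G}; after ε-elimination: S -> a | Ga | GGa; G -> f | XS; X -> a | af.
No unit productions to eliminate.
TERM: introduce A -> a, B -> f and substitute in every rule of length ≥2.
BIN: S -> GGA becomes S -> GC, C -> GA.

S -> a | GA | GC; A -> a; B -> f; C -> GA; G -> f | XS; X -> a | AB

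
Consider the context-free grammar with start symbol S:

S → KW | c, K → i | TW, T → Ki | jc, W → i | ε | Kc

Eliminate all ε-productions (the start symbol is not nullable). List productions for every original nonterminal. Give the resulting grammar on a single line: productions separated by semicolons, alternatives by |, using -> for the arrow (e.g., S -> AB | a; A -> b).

Nullable set: {W}.
S -> KW: W nullable, giving K | KW.
K -> TW: W nullable, giving T | TW.
Drop W -> ε.
Unchanged (no nullable symbols): S -> c; K -> i; T -> Ki; T -> jc; W -> Kc; W -> i.

S -> K | c | KW; K -> T | i | TW; T -> Ki | jc; W -> i | Kc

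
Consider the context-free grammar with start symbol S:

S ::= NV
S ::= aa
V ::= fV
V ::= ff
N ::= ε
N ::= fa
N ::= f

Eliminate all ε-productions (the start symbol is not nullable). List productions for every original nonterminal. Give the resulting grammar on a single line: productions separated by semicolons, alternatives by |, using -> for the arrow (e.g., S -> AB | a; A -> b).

S -> V | NV | aa; N -> f | fa; V -> fV | ff

Nullable set: {N}.
S -> NV: N nullable, giving NV | V.
Drop N -> ε.
Unchanged (no nullable symbols): S -> aa; N -> f; N -> fa; V -> fV; V -> ff.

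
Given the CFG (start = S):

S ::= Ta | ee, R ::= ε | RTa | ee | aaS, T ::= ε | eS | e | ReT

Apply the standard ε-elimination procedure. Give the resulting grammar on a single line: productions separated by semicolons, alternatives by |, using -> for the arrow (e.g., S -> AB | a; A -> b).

Nullable set: {R, T}.
S -> Ta: T nullable, giving Ta | a.
Drop R -> ε.
R -> RTa: R, T nullable, giving RTa | Ra | Ta | a.
Drop T -> ε.
T -> ReT: R, T nullable, giving Re | ReT | e | eT.
Unchanged (no nullable symbols): S -> ee; R -> aaS; R -> ee; T -> e; T -> eS.

S -> a | Ta | ee; R -> a | Ra | Ta | ee | RTa | aaS; T -> e | Re | eS | eT | ReT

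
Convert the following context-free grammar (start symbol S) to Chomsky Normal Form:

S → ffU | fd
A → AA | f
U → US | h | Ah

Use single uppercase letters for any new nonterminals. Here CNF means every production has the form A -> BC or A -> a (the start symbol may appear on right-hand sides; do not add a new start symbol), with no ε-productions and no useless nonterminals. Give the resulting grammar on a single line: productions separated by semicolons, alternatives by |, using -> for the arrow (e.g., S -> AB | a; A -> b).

S -> BC | BE; A -> f | AA; B -> f; C -> d; D -> h; E -> BU; U -> h | AD | US

No ε-productions.
No unit productions to eliminate.
TERM: introduce C -> d, B -> f, D -> h and substitute in every rule of length ≥2.
BIN: S -> BBU becomes S -> BE, E -> BU.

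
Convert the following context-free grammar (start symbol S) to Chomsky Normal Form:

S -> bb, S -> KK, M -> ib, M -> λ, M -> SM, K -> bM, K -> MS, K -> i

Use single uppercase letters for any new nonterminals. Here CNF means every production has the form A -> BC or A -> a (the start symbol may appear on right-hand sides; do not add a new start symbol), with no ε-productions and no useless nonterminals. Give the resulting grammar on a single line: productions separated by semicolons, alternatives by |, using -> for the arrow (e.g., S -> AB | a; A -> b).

S -> AA | KK; A -> b; B -> i; K -> b | i | AA | AM | KK | MS; M -> AA | BA | KK | SM

Nullable: {M}; after ε-elimination: S -> KK | bb; K -> S | b | i | MS | bM; M -> S | SM | ib.
After unit-elimination: S -> KK | bb; K -> b | i | KK | MS | bM | bb; M -> KK | SM | bb | ib.
TERM: introduce A -> b, B -> i and substitute in every rule of length ≥2.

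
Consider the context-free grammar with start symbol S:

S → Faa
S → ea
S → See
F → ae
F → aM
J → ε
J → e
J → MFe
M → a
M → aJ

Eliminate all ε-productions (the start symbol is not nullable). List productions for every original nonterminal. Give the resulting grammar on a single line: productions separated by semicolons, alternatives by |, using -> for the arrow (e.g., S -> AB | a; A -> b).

Nullable set: {J}.
Drop J -> ε.
M -> aJ: J nullable, giving a | aJ.
Unchanged (no nullable symbols): S -> Faa; S -> See; S -> ea; F -> aM; F -> ae; J -> MFe; J -> e; M -> a.

S -> ea | Faa | See; F -> aM | ae; J -> e | MFe; M -> a | aJ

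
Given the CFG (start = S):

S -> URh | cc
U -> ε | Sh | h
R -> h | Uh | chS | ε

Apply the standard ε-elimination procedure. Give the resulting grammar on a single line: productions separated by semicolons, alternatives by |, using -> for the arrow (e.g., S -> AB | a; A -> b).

Nullable set: {R, U}.
S -> URh: U, R nullable, giving Rh | URh | Uh | h.
Drop R -> ε.
R -> Uh: U nullable, giving Uh | h.
Drop U -> ε.
Unchanged (no nullable symbols): S -> cc; R -> chS; R -> h; U -> Sh; U -> h.

S -> h | Rh | Uh | cc | URh; R -> h | Uh | chS; U -> h | Sh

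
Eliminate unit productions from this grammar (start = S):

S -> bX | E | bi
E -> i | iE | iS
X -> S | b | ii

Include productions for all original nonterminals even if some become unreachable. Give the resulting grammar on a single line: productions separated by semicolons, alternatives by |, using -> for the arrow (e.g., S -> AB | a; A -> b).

S -> i | bX | bi | iE | iS; E -> i | iE | iS; X -> b | i | bX | bi | iE | iS | ii

Unit productions: S->E, X->S.
Unit pairs (A ⇒* B via units): (S,E), (X,E), (X,S).
S: inherits non-unit rules of {E, S} → bX | bi | i | iE | iS.
E: inherits non-unit rules of {E} → i | iE | iS.
X: inherits non-unit rules of {E, S, X} → b | bX | bi | i | iE | iS | ii.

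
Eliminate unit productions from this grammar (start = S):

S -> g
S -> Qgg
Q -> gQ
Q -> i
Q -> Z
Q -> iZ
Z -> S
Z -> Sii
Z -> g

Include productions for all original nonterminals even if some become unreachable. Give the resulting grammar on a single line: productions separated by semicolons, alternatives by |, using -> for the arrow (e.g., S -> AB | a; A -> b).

Unit productions: Q->Z, Z->S.
Unit pairs (A ⇒* B via units): (Q,S), (Q,Z), (Z,S).
S: inherits non-unit rules of {S} → Qgg | g.
Q: inherits non-unit rules of {Q, S, Z} → Qgg | Sii | g | gQ | i | iZ.
Z: inherits non-unit rules of {S, Z} → Qgg | Sii | g.

S -> g | Qgg; Q -> g | i | gQ | iZ | Qgg | Sii; Z -> g | Qgg | Sii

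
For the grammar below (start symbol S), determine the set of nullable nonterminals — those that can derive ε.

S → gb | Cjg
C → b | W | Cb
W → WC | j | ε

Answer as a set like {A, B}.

Directly nullable (have an ε-rule): {W}.
C is nullable via C -> W (every symbol on the right is already known nullable).
Not nullable: S — each has a terminal in every rule's right-hand side or depends on a non-nullable symbol.

{C, W}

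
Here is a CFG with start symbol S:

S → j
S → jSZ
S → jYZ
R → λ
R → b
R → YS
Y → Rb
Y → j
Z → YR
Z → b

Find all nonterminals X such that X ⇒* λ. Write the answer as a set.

Directly nullable (have an ε-rule): {R}.
Not nullable: S, Y, Z — each has a terminal in every rule's right-hand side or depends on a non-nullable symbol.

{R}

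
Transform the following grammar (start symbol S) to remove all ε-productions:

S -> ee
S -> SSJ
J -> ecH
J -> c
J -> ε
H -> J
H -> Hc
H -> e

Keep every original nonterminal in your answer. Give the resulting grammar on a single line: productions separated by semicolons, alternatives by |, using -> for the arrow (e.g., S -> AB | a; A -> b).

S -> SS | ee | SSJ; H -> J | c | e | Hc; J -> c | ec | ecH

Nullable set: {H, J}.
S -> SSJ: J nullable, giving SS | SSJ.
H -> Hc: H nullable, giving Hc | c.
H -> J: J nullable, giving J.
Drop J -> ε.
J -> ecH: H nullable, giving ec | ecH.
Unchanged (no nullable symbols): S -> ee; H -> e; J -> c.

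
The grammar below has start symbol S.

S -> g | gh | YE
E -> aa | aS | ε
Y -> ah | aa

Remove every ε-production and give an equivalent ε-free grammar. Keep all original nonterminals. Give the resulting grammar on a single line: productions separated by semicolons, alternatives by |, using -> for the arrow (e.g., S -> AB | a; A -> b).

S -> Y | g | YE | gh; E -> aS | aa; Y -> aa | ah

Nullable set: {E}.
S -> YE: E nullable, giving Y | YE.
Drop E -> ε.
Unchanged (no nullable symbols): S -> g; S -> gh; E -> aS; E -> aa; Y -> aa; Y -> ah.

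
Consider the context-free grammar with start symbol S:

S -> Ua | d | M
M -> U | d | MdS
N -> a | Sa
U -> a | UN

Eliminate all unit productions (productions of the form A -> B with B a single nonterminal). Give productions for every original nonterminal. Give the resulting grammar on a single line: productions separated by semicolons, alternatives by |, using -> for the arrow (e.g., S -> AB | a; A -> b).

Unit productions: M->U, S->M.
Unit pairs (A ⇒* B via units): (M,U), (S,M), (S,U).
S: inherits non-unit rules of {M, S, U} → MdS | UN | Ua | a | d.
M: inherits non-unit rules of {M, U} → MdS | UN | a | d.
N: inherits non-unit rules of {N} → Sa | a.
U: inherits non-unit rules of {U} → UN | a.

S -> a | d | UN | Ua | MdS; M -> a | d | UN | MdS; N -> a | Sa; U -> a | UN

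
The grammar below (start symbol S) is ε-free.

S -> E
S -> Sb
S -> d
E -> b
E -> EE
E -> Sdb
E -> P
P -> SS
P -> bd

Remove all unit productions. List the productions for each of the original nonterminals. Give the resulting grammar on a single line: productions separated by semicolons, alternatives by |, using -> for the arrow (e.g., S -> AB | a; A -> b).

Unit productions: E->P, S->E.
Unit pairs (A ⇒* B via units): (E,P), (S,E), (S,P).
S: inherits non-unit rules of {E, P, S} → EE | SS | Sb | Sdb | b | bd | d.
E: inherits non-unit rules of {E, P} → EE | SS | Sdb | b | bd.
P: inherits non-unit rules of {P} → SS | bd.

S -> b | d | EE | SS | Sb | bd | Sdb; E -> b | EE | SS | bd | Sdb; P -> SS | bd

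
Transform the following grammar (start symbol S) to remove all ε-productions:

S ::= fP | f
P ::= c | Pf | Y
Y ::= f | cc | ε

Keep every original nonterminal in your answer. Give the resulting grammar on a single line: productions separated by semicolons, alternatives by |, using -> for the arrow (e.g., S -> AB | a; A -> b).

S -> f | fP; P -> Y | c | f | Pf; Y -> f | cc

Nullable set: {P, Y}.
S -> fP: P nullable, giving f | fP.
P -> Pf: P nullable, giving Pf | f.
P -> Y: Y nullable, giving Y.
Drop Y -> ε.
Unchanged (no nullable symbols): S -> f; P -> c; Y -> cc; Y -> f.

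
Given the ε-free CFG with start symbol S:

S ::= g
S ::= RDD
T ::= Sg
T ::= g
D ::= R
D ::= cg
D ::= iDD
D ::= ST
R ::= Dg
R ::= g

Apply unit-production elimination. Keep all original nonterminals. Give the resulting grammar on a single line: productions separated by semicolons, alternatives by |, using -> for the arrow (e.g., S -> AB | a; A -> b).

S -> g | RDD; D -> g | Dg | ST | cg | iDD; R -> g | Dg; T -> g | Sg

Unit productions: D->R.
Unit pairs (A ⇒* B via units): (D,R).
S: inherits non-unit rules of {S} → RDD | g.
D: inherits non-unit rules of {D, R} → Dg | ST | cg | g | iDD.
R: inherits non-unit rules of {R} → Dg | g.
T: inherits non-unit rules of {T} → Sg | g.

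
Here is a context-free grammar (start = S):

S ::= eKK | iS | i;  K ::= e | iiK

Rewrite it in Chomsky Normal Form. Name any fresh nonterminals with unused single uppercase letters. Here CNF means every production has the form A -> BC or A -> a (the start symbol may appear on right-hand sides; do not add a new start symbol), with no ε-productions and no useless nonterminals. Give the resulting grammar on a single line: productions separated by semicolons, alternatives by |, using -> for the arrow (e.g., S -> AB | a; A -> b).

S -> i | AS | BD; A -> i; B -> e; C -> AK; D -> KK; K -> e | AC

No ε-productions.
No unit productions to eliminate.
TERM: introduce B -> e, A -> i and substitute in every rule of length ≥2.
BIN: K -> AAK becomes K -> AC, C -> AK; S -> BKK becomes S -> BD, D -> KK.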